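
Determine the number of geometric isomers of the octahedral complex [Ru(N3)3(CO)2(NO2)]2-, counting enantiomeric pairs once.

An octahedron has six vertices in three trans pairs; every non-trans pair is cis.
Systematic placement gives 3 geometric isomers: N3 mer, CO trans; N3 fac, CO cis; N3 mer, CO cis.

3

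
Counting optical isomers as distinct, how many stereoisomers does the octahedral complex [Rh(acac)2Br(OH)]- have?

Each acac is bidentate and must span two cis positions.
There are 2 geometric isomers: Br and OH mutually trans; Br and OH mutually cis (chiral).
One of these lacks any improper symmetry element and so occurs as an enantiomeric pair, giving 2 + 1 = 3 stereoisomers in total.

3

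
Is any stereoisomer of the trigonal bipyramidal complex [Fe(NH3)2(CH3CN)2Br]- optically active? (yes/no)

A trigonal bipyramid has two axial and three equatorial sites, which are chemically inequivalent.
Placing the ligands in turn and identifying arrangements related by rotation or reflection leaves 5 distinct geometric isomers.
One of these lacks any improper symmetry element and so occurs as an enantiomeric pair, giving 5 + 1 = 6 stereoisomers in total.

yes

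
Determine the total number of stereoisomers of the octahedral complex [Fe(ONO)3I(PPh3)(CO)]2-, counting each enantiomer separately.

In an octahedral complex each vertex has one trans partner and four cis neighbours.
There are 4 geometric isomers: ONO mer (3 arrangements); ONO fac (chiral).
One of these lacks any improper symmetry element and so occurs as an enantiomeric pair, giving 4 + 1 = 5 stereoisomers in total.

5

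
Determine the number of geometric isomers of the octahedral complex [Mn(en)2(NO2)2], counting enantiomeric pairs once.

2

In an octahedral complex each vertex has one trans partner and four cis neighbours.
Each en is bidentate and must span two cis positions.
There are 2 geometric isomers: NO2 trans; NO2 cis (chiral).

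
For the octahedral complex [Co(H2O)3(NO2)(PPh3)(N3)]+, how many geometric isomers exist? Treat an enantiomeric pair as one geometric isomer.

There are 4 geometric isomers: H2O mer (3 arrangements); H2O fac (chiral).

4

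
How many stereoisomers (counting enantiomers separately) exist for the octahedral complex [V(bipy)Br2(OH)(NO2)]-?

An octahedron has six vertices in three trans pairs; every non-trans pair is cis.
Each bipy is bidentate and must span two cis positions.
The distinct arrangements are (4 in all): Br trans; Br cis (3 arrangements, 2 chiral).
Of these, 2 lack any improper symmetry element and so occur as enantiomeric pairs, giving 4 + 2 = 6 stereoisomers in total.

6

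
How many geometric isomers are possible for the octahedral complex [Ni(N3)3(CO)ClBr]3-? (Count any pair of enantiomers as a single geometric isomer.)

4

The six octahedral sites form three mutually perpendicular trans pairs.
The distinct arrangements are (4 in all): N3 mer (3 arrangements); N3 fac (chiral).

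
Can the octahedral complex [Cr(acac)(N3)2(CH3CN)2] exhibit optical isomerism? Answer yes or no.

Each acac is bidentate and must span two cis positions.
Systematic placement gives 3 geometric isomers: N3 cis, CH3CN trans; N3 cis, CH3CN cis (chiral); N3 trans, CH3CN cis.
One of these lacks any improper symmetry element and so occurs as an enantiomeric pair, giving 3 + 1 = 4 stereoisomers in total.

yes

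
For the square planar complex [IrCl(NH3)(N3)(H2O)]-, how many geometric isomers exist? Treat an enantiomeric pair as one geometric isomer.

3

A square has two trans pairs of vertices; adjacent vertices are cis.
Systematic placement gives 3 geometric isomers: (Cl/N3 trans, H2O/NH3 trans); (Cl/NH3 trans, H2O/N3 trans); (Cl/H2O trans, N3/NH3 trans).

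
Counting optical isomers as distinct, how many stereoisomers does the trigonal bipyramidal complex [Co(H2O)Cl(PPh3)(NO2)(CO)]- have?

20

Systematic enumeration (placing each ligand type in turn and discarding arrangements equivalent by rotation or reflection) gives 10 geometric isomers.
Of these, 10 lack any improper symmetry element and so occur as enantiomeric pairs, giving 10 + 10 = 20 stereoisomers in total.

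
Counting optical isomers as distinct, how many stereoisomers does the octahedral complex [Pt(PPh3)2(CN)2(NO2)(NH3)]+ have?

The six octahedral sites form three mutually perpendicular trans pairs.
There are 6 geometric isomers: PPh3 trans, CN trans; PPh3 cis, CN trans; PPh3 trans, CN cis; PPh3 cis, CN cis (3 arrangements, 2 chiral).
Of these, 2 lack any improper symmetry element and so occur as enantiomeric pairs, giving 6 + 2 = 8 stereoisomers in total.

8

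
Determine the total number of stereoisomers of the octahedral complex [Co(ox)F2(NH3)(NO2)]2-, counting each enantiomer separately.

6

An octahedron has six vertices in three trans pairs; every non-trans pair is cis.
Each ox is bidentate and must span two cis positions.
Systematic placement gives 4 geometric isomers: F trans; F cis (3 arrangements, 2 chiral).
Of these, 2 lack any improper symmetry element and so occur as enantiomeric pairs, giving 4 + 2 = 6 stereoisomers in total.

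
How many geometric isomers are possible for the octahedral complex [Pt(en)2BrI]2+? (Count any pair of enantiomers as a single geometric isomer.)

2

In an octahedral complex each vertex has one trans partner and four cis neighbours.
Each en is bidentate and must span two cis positions.
Systematic placement gives 2 geometric isomers: Br and I mutually trans; Br and I mutually cis (chiral).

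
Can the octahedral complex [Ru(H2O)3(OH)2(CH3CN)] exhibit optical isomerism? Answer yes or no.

In an octahedral complex each vertex has one trans partner and four cis neighbours.
There are 3 geometric isomers: H2O mer, OH trans; H2O fac, OH cis; H2O mer, OH cis.
Each arrangement has an internal mirror plane or centre of symmetry, so none is chiral.

no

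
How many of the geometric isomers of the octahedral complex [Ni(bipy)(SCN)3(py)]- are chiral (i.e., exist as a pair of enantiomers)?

In an octahedral complex each vertex has one trans partner and four cis neighbours.
Each bipy is bidentate and must span two cis positions.
The distinct arrangements are (2 in all): SCN mer; SCN fac.
Each arrangement has an internal mirror plane or centre of symmetry, so none is chiral.

0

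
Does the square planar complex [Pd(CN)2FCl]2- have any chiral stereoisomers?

no

Working through the distinct placements yields 2 geometric isomers: CN cis; CN trans.
Each arrangement has an internal mirror plane or centre of symmetry, so none is chiral.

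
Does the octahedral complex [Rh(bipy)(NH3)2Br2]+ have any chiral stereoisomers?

yes

The six octahedral sites form three mutually perpendicular trans pairs.
Each bipy is bidentate and must span two cis positions.
The distinct arrangements are (3 in all): NH3 cis, Br trans; NH3 cis, Br cis (chiral); NH3 trans, Br cis.
One of these lacks any improper symmetry element and so occurs as an enantiomeric pair, giving 3 + 1 = 4 stereoisomers in total.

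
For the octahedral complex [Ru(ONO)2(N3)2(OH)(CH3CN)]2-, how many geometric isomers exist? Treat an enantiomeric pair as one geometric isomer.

An octahedron has six vertices in three trans pairs; every non-trans pair is cis.
There are 6 geometric isomers: ONO trans, N3 cis; ONO cis, N3 cis (3 arrangements, 2 chiral); ONO trans, N3 trans; ONO cis, N3 trans.

6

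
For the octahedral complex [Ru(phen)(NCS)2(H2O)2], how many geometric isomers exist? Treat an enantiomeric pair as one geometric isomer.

The six octahedral sites form three mutually perpendicular trans pairs.
Each phen is bidentate and must span two cis positions.
Systematic placement gives 3 geometric isomers: NCS cis, H2O trans; NCS cis, H2O cis (chiral); NCS trans, H2O cis.

3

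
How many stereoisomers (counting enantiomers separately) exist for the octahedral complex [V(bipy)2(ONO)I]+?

Each bipy is bidentate and must span two cis positions.
The distinct arrangements are (2 in all): ONO and I mutually trans; ONO and I mutually cis (chiral).
One of these lacks any improper symmetry element and so occurs as an enantiomeric pair, giving 2 + 1 = 3 stereoisomers in total.

3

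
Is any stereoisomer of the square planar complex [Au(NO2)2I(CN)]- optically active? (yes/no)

In a square planar complex each vertex has one trans partner and two cis neighbours.
There are 2 geometric isomers: NO2 cis; NO2 trans.
Each arrangement has an internal mirror plane or centre of symmetry, so none is chiral.

no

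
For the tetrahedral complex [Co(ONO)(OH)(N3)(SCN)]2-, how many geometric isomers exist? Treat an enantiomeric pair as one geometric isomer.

1

All four vertices of a tetrahedron are equivalent and mutually adjacent, so cis/trans isomerism cannot arise.
Only one geometric arrangement is possible; it has no improper symmetry element, so it exists as a pair of enantiomers (2 stereoisomers).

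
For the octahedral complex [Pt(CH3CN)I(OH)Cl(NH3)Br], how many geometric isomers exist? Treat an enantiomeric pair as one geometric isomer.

In an octahedral complex each vertex has one trans partner and four cis neighbours.
Exhaustive case analysis gives 15 geometric isomers.

15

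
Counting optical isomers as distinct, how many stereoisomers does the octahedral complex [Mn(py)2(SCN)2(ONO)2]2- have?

The six octahedral sites form three mutually perpendicular trans pairs.
Working through the distinct placements yields 5 geometric isomers: py trans, SCN trans, ONO trans; py cis, SCN cis, ONO trans; py trans, SCN cis, ONO cis; py cis, SCN cis, ONO cis (chiral); py cis, SCN trans, ONO cis.
One of these lacks any improper symmetry element and so occurs as an enantiomeric pair, giving 5 + 1 = 6 stereoisomers in total.

6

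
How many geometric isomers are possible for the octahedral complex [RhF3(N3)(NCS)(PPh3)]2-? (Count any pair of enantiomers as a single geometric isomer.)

4

In an octahedral complex each vertex has one trans partner and four cis neighbours.
Systematic placement gives 4 geometric isomers: F mer (3 arrangements); F fac (chiral).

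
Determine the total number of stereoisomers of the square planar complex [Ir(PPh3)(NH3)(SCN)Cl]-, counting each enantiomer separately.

A square has two trans pairs of vertices; adjacent vertices are cis.
Working through the distinct placements yields 3 geometric isomers: (Cl/PPh3 trans, NH3/SCN trans); (Cl/SCN trans, NH3/PPh3 trans); (Cl/NH3 trans, PPh3/SCN trans).
Each arrangement has an internal mirror plane or centre of symmetry, so none is chiral.

3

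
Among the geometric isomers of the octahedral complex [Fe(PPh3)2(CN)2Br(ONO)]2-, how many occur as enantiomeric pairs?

2

In an octahedral complex each vertex has one trans partner and four cis neighbours.
Systematic placement gives 6 geometric isomers: PPh3 trans, CN cis; PPh3 cis, CN cis (3 arrangements, 2 chiral); PPh3 trans, CN trans; PPh3 cis, CN trans.
Of these, 2 lack any improper symmetry element and so occur as enantiomeric pairs, giving 6 + 2 = 8 stereoisomers in total.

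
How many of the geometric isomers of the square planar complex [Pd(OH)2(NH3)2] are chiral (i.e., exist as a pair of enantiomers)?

Systematic placement gives 2 geometric isomers: OH cis; OH trans.
Each arrangement has an internal mirror plane or centre of symmetry, so none is chiral.

0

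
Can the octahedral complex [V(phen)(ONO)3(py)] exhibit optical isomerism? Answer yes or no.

Each phen is bidentate and must span two cis positions.
The distinct arrangements are (2 in all): ONO mer; ONO fac.
Each arrangement has an internal mirror plane or centre of symmetry, so none is chiral.

no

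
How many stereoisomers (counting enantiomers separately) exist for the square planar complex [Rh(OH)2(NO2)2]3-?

A square has two trans pairs of vertices; adjacent vertices are cis.
Working through the distinct placements yields 2 geometric isomers: OH cis; OH trans.
Each arrangement has an internal mirror plane or centre of symmetry, so none is chiral.

2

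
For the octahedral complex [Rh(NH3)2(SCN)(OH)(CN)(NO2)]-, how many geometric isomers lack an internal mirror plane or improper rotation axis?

6

Systematic enumeration (placing each ligand type in turn and discarding arrangements equivalent by rotation or reflection) gives 9 geometric isomers.
Of these, 6 lack any improper symmetry element and so occur as enantiomeric pairs, giving 9 + 6 = 15 stereoisomers in total.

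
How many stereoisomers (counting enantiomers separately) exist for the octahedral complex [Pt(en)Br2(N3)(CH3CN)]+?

6

An octahedron has six vertices in three trans pairs; every non-trans pair is cis.
Each en is bidentate and must span two cis positions.
There are 4 geometric isomers: Br trans; Br cis (3 arrangements, 2 chiral).
Of these, 2 lack any improper symmetry element and so occur as enantiomeric pairs, giving 4 + 2 = 6 stereoisomers in total.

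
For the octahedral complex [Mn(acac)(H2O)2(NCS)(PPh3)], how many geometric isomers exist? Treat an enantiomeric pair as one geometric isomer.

4

An octahedron has six vertices in three trans pairs; every non-trans pair is cis.
Each acac is bidentate and must span two cis positions.
Working through the distinct placements yields 4 geometric isomers: H2O trans; H2O cis (3 arrangements, 2 chiral).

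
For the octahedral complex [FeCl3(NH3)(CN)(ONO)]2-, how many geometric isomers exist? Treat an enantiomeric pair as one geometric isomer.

4

In an octahedral complex each vertex has one trans partner and four cis neighbours.
There are 4 geometric isomers: Cl mer (3 arrangements); Cl fac (chiral).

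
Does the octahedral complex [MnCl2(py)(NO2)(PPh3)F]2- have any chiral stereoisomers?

In an octahedral complex each vertex has one trans partner and four cis neighbours.
Placing the ligands in turn and identifying arrangements related by rotation or reflection leaves 9 distinct geometric isomers.
Of these, 6 lack any improper symmetry element and so occur as enantiomeric pairs, giving 9 + 6 = 15 stereoisomers in total.

yes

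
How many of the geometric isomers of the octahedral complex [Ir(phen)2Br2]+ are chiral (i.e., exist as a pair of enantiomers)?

Each phen is bidentate and must span two cis positions.
Working through the distinct placements yields 2 geometric isomers: Br trans; Br cis (chiral).
One of these lacks any improper symmetry element and so occurs as an enantiomeric pair, giving 2 + 1 = 3 stereoisomers in total.

1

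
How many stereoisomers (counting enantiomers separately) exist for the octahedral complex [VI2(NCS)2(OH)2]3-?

The six octahedral sites form three mutually perpendicular trans pairs.
Working through the distinct placements yields 5 geometric isomers: I trans, NCS trans, OH trans; I trans, NCS cis, OH cis; I cis, NCS cis, OH trans; I cis, NCS cis, OH cis (chiral); I cis, NCS trans, OH cis.
One of these lacks any improper symmetry element and so occurs as an enantiomeric pair, giving 5 + 1 = 6 stereoisomers in total.

6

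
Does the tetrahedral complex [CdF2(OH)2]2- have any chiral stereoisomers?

no

In a tetrahedral complex all four positions are equivalent and every pair of ligands is adjacent — there is no cis/trans distinction.
Only one geometric arrangement is possible.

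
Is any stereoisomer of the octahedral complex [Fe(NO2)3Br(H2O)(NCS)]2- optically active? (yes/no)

In an octahedral complex each vertex has one trans partner and four cis neighbours.
Systematic placement gives 4 geometric isomers: NO2 mer (3 arrangements); NO2 fac (chiral).
One of these lacks any improper symmetry element and so occurs as an enantiomeric pair, giving 4 + 1 = 5 stereoisomers in total.

yes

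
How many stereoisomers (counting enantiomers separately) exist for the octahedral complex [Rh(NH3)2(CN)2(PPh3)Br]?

In an octahedral complex each vertex has one trans partner and four cis neighbours.
Systematic placement gives 6 geometric isomers: NH3 cis, CN cis (3 arrangements, 2 chiral); NH3 trans, CN cis; NH3 cis, CN trans; NH3 trans, CN trans.
Of these, 2 lack any improper symmetry element and so occur as enantiomeric pairs, giving 6 + 2 = 8 stereoisomers in total.

8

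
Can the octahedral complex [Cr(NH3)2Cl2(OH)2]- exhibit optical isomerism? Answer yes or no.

yes

The six octahedral sites form three mutually perpendicular trans pairs.
Systematic placement gives 5 geometric isomers: NH3 trans, Cl trans, OH trans; NH3 cis, Cl trans, OH cis; NH3 cis, Cl cis, OH trans; NH3 cis, Cl cis, OH cis (chiral); NH3 trans, Cl cis, OH cis.
One of these lacks any improper symmetry element and so occurs as an enantiomeric pair, giving 5 + 1 = 6 stereoisomers in total.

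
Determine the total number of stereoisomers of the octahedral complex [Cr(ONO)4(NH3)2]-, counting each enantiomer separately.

In an octahedral complex each vertex has one trans partner and four cis neighbours.
The distinct arrangements are (2 in all): NH3 trans; NH3 cis.
Each arrangement has an internal mirror plane or centre of symmetry, so none is chiral.

2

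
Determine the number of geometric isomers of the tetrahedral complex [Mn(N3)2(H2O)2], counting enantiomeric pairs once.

1

All four vertices of a tetrahedron are equivalent and mutually adjacent, so cis/trans isomerism cannot arise.
Only one geometric arrangement is possible.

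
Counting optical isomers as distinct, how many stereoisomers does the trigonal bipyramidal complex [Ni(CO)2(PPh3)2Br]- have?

6

In a trigonal bipyramid the two axial positions differ from the three equatorial ones.
Placing the ligands in turn and identifying arrangements related by rotation or reflection leaves 5 distinct geometric isomers.
One of these lacks any improper symmetry element and so occurs as an enantiomeric pair, giving 5 + 1 = 6 stereoisomers in total.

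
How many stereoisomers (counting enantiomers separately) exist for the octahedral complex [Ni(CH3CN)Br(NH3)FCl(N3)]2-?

30

The six octahedral sites form three mutually perpendicular trans pairs.
Exhaustive case analysis gives 15 geometric isomers.
Of these, 15 lack any improper symmetry element and so occur as enantiomeric pairs, giving 15 + 15 = 30 stereoisomers in total.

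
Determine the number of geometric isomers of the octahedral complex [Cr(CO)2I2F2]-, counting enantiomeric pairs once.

5

The distinct arrangements are (5 in all): CO trans, I trans, F trans; CO trans, I cis, F cis; CO cis, I trans, F cis; CO cis, I cis, F cis (chiral); CO cis, I cis, F trans.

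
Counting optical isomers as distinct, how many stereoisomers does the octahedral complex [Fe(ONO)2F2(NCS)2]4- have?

6

In an octahedral complex each vertex has one trans partner and four cis neighbours.
Working through the distinct placements yields 5 geometric isomers: ONO trans, F trans, NCS trans; ONO cis, F trans, NCS cis; ONO trans, F cis, NCS cis; ONO cis, F cis, NCS cis (chiral); ONO cis, F cis, NCS trans.
One of these lacks any improper symmetry element and so occurs as an enantiomeric pair, giving 5 + 1 = 6 stereoisomers in total.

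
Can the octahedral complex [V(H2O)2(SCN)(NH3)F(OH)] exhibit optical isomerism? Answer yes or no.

yes

The six octahedral sites form three mutually perpendicular trans pairs.
Systematic enumeration (placing each ligand type in turn and discarding arrangements equivalent by rotation or reflection) gives 9 geometric isomers.
Of these, 6 lack any improper symmetry element and so occur as enantiomeric pairs, giving 9 + 6 = 15 stereoisomers in total.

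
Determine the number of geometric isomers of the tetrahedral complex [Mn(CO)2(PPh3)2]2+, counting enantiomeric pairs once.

1

All four vertices of a tetrahedron are equivalent and mutually adjacent, so cis/trans isomerism cannot arise.
Only one geometric arrangement is possible.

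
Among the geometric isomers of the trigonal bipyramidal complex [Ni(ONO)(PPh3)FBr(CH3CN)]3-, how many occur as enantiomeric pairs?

10

A trigonal bipyramid has two axial and three equatorial sites, which are chemically inequivalent.
Placing the ligands in turn and identifying arrangements related by rotation or reflection leaves 10 distinct geometric isomers.
Of these, 10 lack any improper symmetry element and so occur as enantiomeric pairs, giving 10 + 10 = 20 stereoisomers in total.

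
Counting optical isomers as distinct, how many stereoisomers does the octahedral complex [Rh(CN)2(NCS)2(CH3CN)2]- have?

6

The distinct arrangements are (5 in all): CN trans, NCS trans, CH3CN trans; CN cis, NCS cis, CH3CN trans; CN cis, NCS trans, CH3CN cis; CN cis, NCS cis, CH3CN cis (chiral); CN trans, NCS cis, CH3CN cis.
One of these lacks any improper symmetry element and so occurs as an enantiomeric pair, giving 5 + 1 = 6 stereoisomers in total.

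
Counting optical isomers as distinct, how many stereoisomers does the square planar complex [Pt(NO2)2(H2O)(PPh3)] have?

A square has two trans pairs of vertices; adjacent vertices are cis.
The distinct arrangements are (2 in all): NO2 cis; NO2 trans.
Each arrangement has an internal mirror plane or centre of symmetry, so none is chiral.

2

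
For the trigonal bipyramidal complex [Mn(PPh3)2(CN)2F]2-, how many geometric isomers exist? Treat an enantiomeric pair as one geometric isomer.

Systematic enumeration (placing each ligand type in turn and discarding arrangements equivalent by rotation or reflection) gives 5 geometric isomers.

5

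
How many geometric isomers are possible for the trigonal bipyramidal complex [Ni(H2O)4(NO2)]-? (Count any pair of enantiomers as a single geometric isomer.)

2

There are 2 geometric isomers: NO2 equatorial; NO2 axial.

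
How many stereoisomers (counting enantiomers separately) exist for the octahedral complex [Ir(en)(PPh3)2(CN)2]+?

In an octahedral complex each vertex has one trans partner and four cis neighbours.
Each en is bidentate and must span two cis positions.
There are 3 geometric isomers: PPh3 cis, CN trans; PPh3 cis, CN cis (chiral); PPh3 trans, CN cis.
One of these lacks any improper symmetry element and so occurs as an enantiomeric pair, giving 3 + 1 = 4 stereoisomers in total.

4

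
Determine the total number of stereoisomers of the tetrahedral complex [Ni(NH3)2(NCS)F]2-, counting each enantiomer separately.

1

Only one geometric arrangement is possible.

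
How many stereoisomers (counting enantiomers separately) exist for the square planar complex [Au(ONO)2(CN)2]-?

2

The distinct arrangements are (2 in all): ONO cis; ONO trans.
Each arrangement has an internal mirror plane or centre of symmetry, so none is chiral.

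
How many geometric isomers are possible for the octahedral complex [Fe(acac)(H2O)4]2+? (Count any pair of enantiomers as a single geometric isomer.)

1

In an octahedral complex each vertex has one trans partner and four cis neighbours.
Each acac is bidentate and must span two cis positions.
Only one geometric arrangement is possible.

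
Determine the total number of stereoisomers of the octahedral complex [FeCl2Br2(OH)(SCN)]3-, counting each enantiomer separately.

8

In an octahedral complex each vertex has one trans partner and four cis neighbours.
Systematic placement gives 6 geometric isomers: Cl trans, Br trans; Cl cis, Br trans; Cl cis, Br cis (3 arrangements, 2 chiral); Cl trans, Br cis.
Of these, 2 lack any improper symmetry element and so occur as enantiomeric pairs, giving 6 + 2 = 8 stereoisomers in total.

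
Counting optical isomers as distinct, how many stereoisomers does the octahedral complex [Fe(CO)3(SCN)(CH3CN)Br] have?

5

An octahedron has six vertices in three trans pairs; every non-trans pair is cis.
Systematic placement gives 4 geometric isomers: CO mer (3 arrangements); CO fac (chiral).
One of these lacks any improper symmetry element and so occurs as an enantiomeric pair, giving 4 + 1 = 5 stereoisomers in total.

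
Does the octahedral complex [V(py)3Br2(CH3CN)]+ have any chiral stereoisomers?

no

In an octahedral complex each vertex has one trans partner and four cis neighbours.
Working through the distinct placements yields 3 geometric isomers: py mer, Br trans; py mer, Br cis; py fac, Br cis.
Each arrangement has an internal mirror plane or centre of symmetry, so none is chiral.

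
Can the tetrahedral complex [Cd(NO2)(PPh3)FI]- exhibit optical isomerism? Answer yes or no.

All four vertices of a tetrahedron are equivalent and mutually adjacent, so cis/trans isomerism cannot arise.
Only one geometric arrangement is possible; it has no improper symmetry element, so it exists as a pair of enantiomers (2 stereoisomers).

yes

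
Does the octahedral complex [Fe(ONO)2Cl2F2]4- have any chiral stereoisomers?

yes

Working through the distinct placements yields 5 geometric isomers: ONO trans, Cl trans, F trans; ONO cis, Cl trans, F cis; ONO trans, Cl cis, F cis; ONO cis, Cl cis, F cis (chiral); ONO cis, Cl cis, F trans.
One of these lacks any improper symmetry element and so occurs as an enantiomeric pair, giving 5 + 1 = 6 stereoisomers in total.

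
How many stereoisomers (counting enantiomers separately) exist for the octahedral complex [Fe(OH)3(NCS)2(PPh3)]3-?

In an octahedral complex each vertex has one trans partner and four cis neighbours.
There are 3 geometric isomers: OH mer, NCS trans; OH fac, NCS cis; OH mer, NCS cis.
Each arrangement has an internal mirror plane or centre of symmetry, so none is chiral.

3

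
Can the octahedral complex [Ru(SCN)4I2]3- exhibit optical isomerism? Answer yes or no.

no

Systematic placement gives 2 geometric isomers: I trans; I cis.
Each arrangement has an internal mirror plane or centre of symmetry, so none is chiral.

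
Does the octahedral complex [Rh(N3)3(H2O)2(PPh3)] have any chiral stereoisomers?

no

The six octahedral sites form three mutually perpendicular trans pairs.
Systematic placement gives 3 geometric isomers: N3 mer, H2O trans; N3 fac, H2O cis; N3 mer, H2O cis.
Each arrangement has an internal mirror plane or centre of symmetry, so none is chiral.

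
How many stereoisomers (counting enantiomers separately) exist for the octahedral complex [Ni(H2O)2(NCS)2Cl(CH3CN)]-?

8

The six octahedral sites form three mutually perpendicular trans pairs.
Systematic placement gives 6 geometric isomers: H2O trans, NCS trans; H2O cis, NCS cis (3 arrangements, 2 chiral); H2O cis, NCS trans; H2O trans, NCS cis.
Of these, 2 lack any improper symmetry element and so occur as enantiomeric pairs, giving 6 + 2 = 8 stereoisomers in total.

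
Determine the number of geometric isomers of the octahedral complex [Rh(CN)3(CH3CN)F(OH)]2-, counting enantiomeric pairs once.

The six octahedral sites form three mutually perpendicular trans pairs.
The distinct arrangements are (4 in all): CN mer (3 arrangements); CN fac (chiral).

4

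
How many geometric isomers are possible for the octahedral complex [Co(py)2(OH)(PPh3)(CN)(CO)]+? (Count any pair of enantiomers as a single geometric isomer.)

9

Systematic enumeration (placing each ligand type in turn and discarding arrangements equivalent by rotation or reflection) gives 9 geometric isomers.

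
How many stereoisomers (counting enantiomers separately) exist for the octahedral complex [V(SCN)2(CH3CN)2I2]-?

6

The six octahedral sites form three mutually perpendicular trans pairs.
Working through the distinct placements yields 5 geometric isomers: SCN trans, CH3CN trans, I trans; SCN cis, CH3CN trans, I cis; SCN trans, CH3CN cis, I cis; SCN cis, CH3CN cis, I cis (chiral); SCN cis, CH3CN cis, I trans.
One of these lacks any improper symmetry element and so occurs as an enantiomeric pair, giving 5 + 1 = 6 stereoisomers in total.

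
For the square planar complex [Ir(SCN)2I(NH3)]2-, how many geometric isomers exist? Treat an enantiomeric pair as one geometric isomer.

A square has two trans pairs of vertices; adjacent vertices are cis.
There are 2 geometric isomers: SCN cis; SCN trans.

2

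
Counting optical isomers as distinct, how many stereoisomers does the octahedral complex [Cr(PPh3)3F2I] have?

The six octahedral sites form three mutually perpendicular trans pairs.
Systematic placement gives 3 geometric isomers: PPh3 mer, F trans; PPh3 mer, F cis; PPh3 fac, F cis.
Each arrangement has an internal mirror plane or centre of symmetry, so none is chiral.

3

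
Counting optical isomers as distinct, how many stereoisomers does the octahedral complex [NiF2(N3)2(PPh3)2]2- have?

An octahedron has six vertices in three trans pairs; every non-trans pair is cis.
Working through the distinct placements yields 5 geometric isomers: F trans, N3 trans, PPh3 trans; F trans, N3 cis, PPh3 cis; F cis, N3 cis, PPh3 trans; F cis, N3 cis, PPh3 cis (chiral); F cis, N3 trans, PPh3 cis.
One of these lacks any improper symmetry element and so occurs as an enantiomeric pair, giving 5 + 1 = 6 stereoisomers in total.

6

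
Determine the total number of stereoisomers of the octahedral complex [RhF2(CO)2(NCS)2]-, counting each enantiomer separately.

6

In an octahedral complex each vertex has one trans partner and four cis neighbours.
Systematic placement gives 5 geometric isomers: F trans, CO trans, NCS trans; F cis, CO trans, NCS cis; F cis, CO cis, NCS trans; F cis, CO cis, NCS cis (chiral); F trans, CO cis, NCS cis.
One of these lacks any improper symmetry element and so occurs as an enantiomeric pair, giving 5 + 1 = 6 stereoisomers in total.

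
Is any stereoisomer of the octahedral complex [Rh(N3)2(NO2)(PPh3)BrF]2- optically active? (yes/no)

yes

Systematic enumeration (placing each ligand type in turn and discarding arrangements equivalent by rotation or reflection) gives 9 geometric isomers.
Of these, 6 lack any improper symmetry element and so occur as enantiomeric pairs, giving 9 + 6 = 15 stereoisomers in total.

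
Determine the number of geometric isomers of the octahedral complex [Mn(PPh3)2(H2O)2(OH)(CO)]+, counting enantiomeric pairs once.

The distinct arrangements are (6 in all): PPh3 trans, H2O cis; PPh3 cis, H2O cis (3 arrangements, 2 chiral); PPh3 trans, H2O trans; PPh3 cis, H2O trans.

6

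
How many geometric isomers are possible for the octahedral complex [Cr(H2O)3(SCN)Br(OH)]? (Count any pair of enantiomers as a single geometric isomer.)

The six octahedral sites form three mutually perpendicular trans pairs.
Systematic placement gives 4 geometric isomers: H2O mer (3 arrangements); H2O fac (chiral).

4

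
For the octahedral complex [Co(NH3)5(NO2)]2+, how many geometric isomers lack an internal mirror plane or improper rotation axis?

The six octahedral sites form three mutually perpendicular trans pairs.
Only one geometric arrangement is possible.

0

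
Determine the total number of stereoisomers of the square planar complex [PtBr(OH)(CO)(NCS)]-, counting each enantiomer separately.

A square has two trans pairs of vertices; adjacent vertices are cis.
There are 3 geometric isomers: (Br/NCS trans, CO/OH trans); (Br/OH trans, CO/NCS trans); (Br/CO trans, NCS/OH trans).
Each arrangement has an internal mirror plane or centre of symmetry, so none is chiral.

3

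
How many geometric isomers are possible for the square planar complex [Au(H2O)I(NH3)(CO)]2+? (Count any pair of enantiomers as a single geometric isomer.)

3

A square has two trans pairs of vertices; adjacent vertices are cis.
Systematic placement gives 3 geometric isomers: (CO/I trans, H2O/NH3 trans); (CO/NH3 trans, H2O/I trans); (CO/H2O trans, I/NH3 trans).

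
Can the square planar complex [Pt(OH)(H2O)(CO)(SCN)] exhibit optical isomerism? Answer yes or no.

no

A square has two trans pairs of vertices; adjacent vertices are cis.
There are 3 geometric isomers: (CO/OH trans, H2O/SCN trans); (CO/SCN trans, H2O/OH trans); (CO/H2O trans, OH/SCN trans).
Each arrangement has an internal mirror plane or centre of symmetry, so none is chiral.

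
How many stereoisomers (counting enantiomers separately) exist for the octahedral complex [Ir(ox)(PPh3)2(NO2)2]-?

4

The six octahedral sites form three mutually perpendicular trans pairs.
Each ox is bidentate and must span two cis positions.
There are 3 geometric isomers: PPh3 cis, NO2 trans; PPh3 cis, NO2 cis (chiral); PPh3 trans, NO2 cis.
One of these lacks any improper symmetry element and so occurs as an enantiomeric pair, giving 3 + 1 = 4 stereoisomers in total.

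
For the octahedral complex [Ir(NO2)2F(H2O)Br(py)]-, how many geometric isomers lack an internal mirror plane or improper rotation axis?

6

The six octahedral sites form three mutually perpendicular trans pairs.
Systematic enumeration (placing each ligand type in turn and discarding arrangements equivalent by rotation or reflection) gives 9 geometric isomers.
Of these, 6 lack any improper symmetry element and so occur as enantiomeric pairs, giving 9 + 6 = 15 stereoisomers in total.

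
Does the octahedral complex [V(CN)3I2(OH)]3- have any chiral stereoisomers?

The six octahedral sites form three mutually perpendicular trans pairs.
Working through the distinct placements yields 3 geometric isomers: CN mer, I cis; CN mer, I trans; CN fac, I cis.
Each arrangement has an internal mirror plane or centre of symmetry, so none is chiral.

no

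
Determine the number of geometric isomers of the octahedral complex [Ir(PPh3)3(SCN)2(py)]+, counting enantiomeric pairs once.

3

The six octahedral sites form three mutually perpendicular trans pairs.
There are 3 geometric isomers: PPh3 mer, SCN cis; PPh3 mer, SCN trans; PPh3 fac, SCN cis.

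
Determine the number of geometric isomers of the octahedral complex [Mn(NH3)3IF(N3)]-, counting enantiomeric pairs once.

4

In an octahedral complex each vertex has one trans partner and four cis neighbours.
Systematic placement gives 4 geometric isomers: NH3 mer (3 arrangements); NH3 fac (chiral).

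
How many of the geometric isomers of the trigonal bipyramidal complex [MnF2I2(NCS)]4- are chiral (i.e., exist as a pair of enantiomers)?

A trigonal bipyramid has two axial and three equatorial sites, which are chemically inequivalent.
Exhaustive case analysis gives 5 geometric isomers.
One of these lacks any improper symmetry element and so occurs as an enantiomeric pair, giving 5 + 1 = 6 stereoisomers in total.

1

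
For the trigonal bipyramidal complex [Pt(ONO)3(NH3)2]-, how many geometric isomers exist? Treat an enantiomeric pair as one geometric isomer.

In a trigonal bipyramid the two axial positions differ from the three equatorial ones.
There are 3 geometric isomers: NH3 both axial; NH3 one axial, one equatorial; NH3 both equatorial.

3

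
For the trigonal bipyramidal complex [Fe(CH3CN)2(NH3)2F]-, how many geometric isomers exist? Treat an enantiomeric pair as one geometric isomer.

5

A trigonal bipyramid has two axial and three equatorial sites, which are chemically inequivalent.
Systematic enumeration (placing each ligand type in turn and discarding arrangements equivalent by rotation or reflection) gives 5 geometric isomers.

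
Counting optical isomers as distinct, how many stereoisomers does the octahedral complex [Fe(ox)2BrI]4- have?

3

In an octahedral complex each vertex has one trans partner and four cis neighbours.
Each ox is bidentate and must span two cis positions.
Working through the distinct placements yields 2 geometric isomers: Br and I mutually trans; Br and I mutually cis (chiral).
One of these lacks any improper symmetry element and so occurs as an enantiomeric pair, giving 2 + 1 = 3 stereoisomers in total.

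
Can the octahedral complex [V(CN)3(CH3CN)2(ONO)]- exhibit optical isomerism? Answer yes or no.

no

In an octahedral complex each vertex has one trans partner and four cis neighbours.
There are 3 geometric isomers: CN mer, CH3CN trans; CN fac, CH3CN cis; CN mer, CH3CN cis.
Each arrangement has an internal mirror plane or centre of symmetry, so none is chiral.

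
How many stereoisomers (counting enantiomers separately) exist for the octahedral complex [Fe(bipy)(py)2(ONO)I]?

6

An octahedron has six vertices in three trans pairs; every non-trans pair is cis.
Each bipy is bidentate and must span two cis positions.
There are 4 geometric isomers: py cis (3 arrangements, 2 chiral); py trans.
Of these, 2 lack any improper symmetry element and so occur as enantiomeric pairs, giving 4 + 2 = 6 stereoisomers in total.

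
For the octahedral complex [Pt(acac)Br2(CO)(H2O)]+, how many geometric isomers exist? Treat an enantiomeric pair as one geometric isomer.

4

Each acac is bidentate and must span two cis positions.
There are 4 geometric isomers: Br trans; Br cis (3 arrangements, 2 chiral).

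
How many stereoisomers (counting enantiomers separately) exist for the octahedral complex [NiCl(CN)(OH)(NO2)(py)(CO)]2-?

30

The six octahedral sites form three mutually perpendicular trans pairs.
Systematic enumeration (placing each ligand type in turn and discarding arrangements equivalent by rotation or reflection) gives 15 geometric isomers.
Of these, 15 lack any improper symmetry element and so occur as enantiomeric pairs, giving 15 + 15 = 30 stereoisomers in total.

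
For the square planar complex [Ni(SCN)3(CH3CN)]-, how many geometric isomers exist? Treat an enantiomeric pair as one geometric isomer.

1

Only one geometric arrangement is possible.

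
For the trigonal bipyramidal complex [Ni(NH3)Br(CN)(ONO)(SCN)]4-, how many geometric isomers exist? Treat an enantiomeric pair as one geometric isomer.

In a trigonal bipyramid the two axial positions differ from the three equatorial ones.
Placing the ligands in turn and identifying arrangements related by rotation or reflection leaves 10 distinct geometric isomers.

10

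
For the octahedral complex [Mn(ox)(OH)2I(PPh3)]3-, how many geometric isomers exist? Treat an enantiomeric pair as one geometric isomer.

4

In an octahedral complex each vertex has one trans partner and four cis neighbours.
Each ox is bidentate and must span two cis positions.
Working through the distinct placements yields 4 geometric isomers: OH cis (3 arrangements, 2 chiral); OH trans.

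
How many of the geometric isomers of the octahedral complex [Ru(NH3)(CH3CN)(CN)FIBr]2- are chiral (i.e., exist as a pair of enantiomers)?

The six octahedral sites form three mutually perpendicular trans pairs.
Systematic enumeration (placing each ligand type in turn and discarding arrangements equivalent by rotation or reflection) gives 15 geometric isomers.
Of these, 15 lack any improper symmetry element and so occur as enantiomeric pairs, giving 15 + 15 = 30 stereoisomers in total.

15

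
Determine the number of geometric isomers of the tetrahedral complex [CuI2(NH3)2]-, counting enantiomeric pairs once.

1

In a tetrahedral complex all four positions are equivalent and every pair of ligands is adjacent — there is no cis/trans distinction.
Only one geometric arrangement is possible.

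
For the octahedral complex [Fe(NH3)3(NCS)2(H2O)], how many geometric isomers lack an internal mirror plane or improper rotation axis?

Working through the distinct placements yields 3 geometric isomers: NH3 mer, NCS cis; NH3 mer, NCS trans; NH3 fac, NCS cis.
Each arrangement has an internal mirror plane or centre of symmetry, so none is chiral.

0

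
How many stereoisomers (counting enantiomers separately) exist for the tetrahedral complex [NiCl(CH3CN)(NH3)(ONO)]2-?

All four vertices of a tetrahedron are equivalent and mutually adjacent, so cis/trans isomerism cannot arise.
Only one geometric arrangement is possible; it has no improper symmetry element, so it exists as a pair of enantiomers (2 stereoisomers).

2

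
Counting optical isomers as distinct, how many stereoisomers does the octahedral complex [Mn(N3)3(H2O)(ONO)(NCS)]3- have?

5

Systematic placement gives 4 geometric isomers: N3 mer (3 arrangements); N3 fac (chiral).
One of these lacks any improper symmetry element and so occurs as an enantiomeric pair, giving 4 + 1 = 5 stereoisomers in total.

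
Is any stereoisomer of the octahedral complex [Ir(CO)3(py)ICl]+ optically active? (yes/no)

An octahedron has six vertices in three trans pairs; every non-trans pair is cis.
The distinct arrangements are (4 in all): CO mer (3 arrangements); CO fac (chiral).
One of these lacks any improper symmetry element and so occurs as an enantiomeric pair, giving 4 + 1 = 5 stereoisomers in total.

yes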